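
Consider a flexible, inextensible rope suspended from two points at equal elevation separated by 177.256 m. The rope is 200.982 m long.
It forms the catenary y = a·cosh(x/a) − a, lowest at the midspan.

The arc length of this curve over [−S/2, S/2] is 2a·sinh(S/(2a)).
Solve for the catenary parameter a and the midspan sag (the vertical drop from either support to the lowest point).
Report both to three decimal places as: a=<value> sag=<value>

a=100.824 sag=41.527

seed: a₀ = √(S³/(24(L−S))) = √(177.256³/(24·23.726)) = 98.897095
iter 1: u=0.896164  f(a)=+9.712e-01  f'(a)=-5.195e-01  a ← 98.897095 − (+9.712e-01/-5.195e-01) = 100.766607
iter 2: u=0.879537  f(a)=+2.822e-02  f'(a)=-4.897e-01  a ← 100.766607 − (+2.822e-02/-4.897e-01) = 100.824240
iter 3: u=0.879035  f(a)=+2.541e-05  f'(a)=-4.888e-01  a ← 100.824240 − (+2.541e-05/-4.888e-01) = 100.824292
iter 4: u=0.879034  f(a)=+2.063e-11  f'(a)=-4.888e-01  a ← 100.824292 − (+2.063e-11/-4.888e-01) = 100.824292
converged: |Δa| < 1e-12 after 4 iterations
sag = a·(cosh(S/(2a)) − 1) = 100.824292·(cosh(0.879034) − 1) = 41.527311
T_max/T_min = cosh(S/(2a)) = 1.411878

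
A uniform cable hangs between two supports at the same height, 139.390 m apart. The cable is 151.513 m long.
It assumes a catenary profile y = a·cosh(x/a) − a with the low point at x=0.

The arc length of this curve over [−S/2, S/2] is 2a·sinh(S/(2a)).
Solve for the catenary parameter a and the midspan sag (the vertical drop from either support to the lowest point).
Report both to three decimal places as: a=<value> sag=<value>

a=97.714 sag=25.927

seed: a₀ = √(S³/(24(L−S))) = √(139.390³/(24·12.123)) = 96.479880
iter 1: u=0.722379  f(a)=+3.203e-01  f'(a)=-2.647e-01  a ← 96.479880 − (+3.203e-01/-2.647e-01) = 97.689953
iter 2: u=0.713431  f(a)=+6.125e-03  f'(a)=-2.546e-01  a ← 97.689953 − (+6.125e-03/-2.546e-01) = 97.714007
iter 3: u=0.713255  f(a)=+2.337e-06  f'(a)=-2.544e-01  a ← 97.714007 − (+2.337e-06/-2.544e-01) = 97.714016
iter 4: u=0.713255  f(a)=+3.126e-13  f'(a)=-2.544e-01  a ← 97.714016 − (+3.126e-13/-2.544e-01) = 97.714016
converged: |Δa| < 1e-12 after 4 iterations
sag = a·(cosh(S/(2a)) − 1) = 97.714016·(cosh(0.713255) − 1) = 25.926900
T_max/T_min = cosh(S/(2a)) = 1.265335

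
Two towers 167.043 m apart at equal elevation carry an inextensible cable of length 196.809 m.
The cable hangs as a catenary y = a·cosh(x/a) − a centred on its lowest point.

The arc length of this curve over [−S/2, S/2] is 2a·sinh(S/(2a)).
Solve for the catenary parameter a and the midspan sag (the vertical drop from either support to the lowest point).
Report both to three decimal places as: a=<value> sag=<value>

a=82.851 sag=45.787

seed: a₀ = √(S³/(24(L−S))) = √(167.043³/(24·29.766)) = 80.774925
iter 1: u=1.034003  f(a)=+1.632e+00  f'(a)=-8.189e-01  a ← 80.774925 − (+1.632e+00/-8.189e-01) = 82.768319
iter 2: u=1.009100  f(a)=+6.238e-02  f'(a)=-7.574e-01  a ← 82.768319 − (+6.238e-02/-7.574e-01) = 82.850682
iter 3: u=1.008097  f(a)=+9.911e-05  f'(a)=-7.550e-01  a ← 82.850682 − (+9.911e-05/-7.550e-01) = 82.850813
iter 4: u=1.008095  f(a)=+2.510e-10  f'(a)=-7.550e-01  a ← 82.850813 − (+2.510e-10/-7.550e-01) = 82.850813
iter 5: u=1.008095  f(a)=-2.842e-14  f'(a)=-7.550e-01  a ← 82.850813 − (-2.842e-14/-7.550e-01) = 82.850813
converged: |Δa| < 1e-12 after 5 iterations
sag = a·(cosh(S/(2a)) − 1) = 82.850813·(cosh(1.008095) − 1) = 45.787062
T_max/T_min = cosh(S/(2a)) = 1.552645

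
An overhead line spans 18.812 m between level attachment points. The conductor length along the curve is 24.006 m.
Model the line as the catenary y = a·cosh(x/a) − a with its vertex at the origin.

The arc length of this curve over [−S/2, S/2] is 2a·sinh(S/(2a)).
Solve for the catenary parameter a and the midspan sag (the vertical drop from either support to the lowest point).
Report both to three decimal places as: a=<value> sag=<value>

a=7.593 sag=6.610

seed: a₀ = √(S³/(24(L−S))) = √(18.812³/(24·5.194)) = 7.307955
iter 1: u=1.287091  f(a)=+4.476e-01  f'(a)=-1.671e+00  a ← 7.307955 − (+4.476e-01/-1.671e+00) = 7.575759
iter 2: u=1.241592  f(a)=+2.578e-02  f'(a)=-1.484e+00  a ← 7.575759 − (+2.578e-02/-1.484e+00) = 7.593133
iter 3: u=1.238751  f(a)=+9.709e-05  f'(a)=-1.473e+00  a ← 7.593133 − (+9.709e-05/-1.473e+00) = 7.593199
iter 4: u=1.238740  f(a)=+1.388e-09  f'(a)=-1.473e+00  a ← 7.593199 − (+1.388e-09/-1.473e+00) = 7.593199
iter 5: u=1.238740  f(a)=+0.000e+00  f'(a)=-1.473e+00  a ← 7.593199 − (+0.000e+00/-1.473e+00) = 7.593199
converged: |Δa| < 1e-12 after 5 iterations
sag = a·(cosh(S/(2a)) − 1) = 7.593199·(cosh(1.238740) − 1) = 6.609923
T_max/T_min = cosh(S/(2a)) = 1.870506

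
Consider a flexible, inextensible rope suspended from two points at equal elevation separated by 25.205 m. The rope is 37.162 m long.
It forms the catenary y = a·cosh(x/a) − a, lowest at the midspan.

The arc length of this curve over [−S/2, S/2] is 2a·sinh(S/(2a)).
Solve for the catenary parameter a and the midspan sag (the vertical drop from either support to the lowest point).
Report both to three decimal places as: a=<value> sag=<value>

seed: a₀ = √(S³/(24(L−S))) = √(25.205³/(24·11.957)) = 7.469875
iter 1: u=1.687110  f(a)=+1.822e+00  f'(a)=-4.210e+00  a ← 7.469875 − (+1.822e+00/-4.210e+00) = 7.902549
iter 2: u=1.594739  f(a)=+1.703e-01  f'(a)=-3.457e+00  a ← 7.902549 − (+1.703e-01/-3.457e+00) = 7.951803
iter 3: u=1.584861  f(a)=+1.826e-03  f'(a)=-3.383e+00  a ← 7.951803 − (+1.826e-03/-3.383e+00) = 7.952343
iter 4: u=1.584753  f(a)=+2.150e-07  f'(a)=-3.382e+00  a ← 7.952343 − (+2.150e-07/-3.382e+00) = 7.952343
iter 5: u=1.584753  f(a)=+7.105e-15  f'(a)=-3.382e+00  a ← 7.952343 − (+7.105e-15/-3.382e+00) = 7.952343
converged: |Δa| < 1e-12 after 5 iterations
sag = a·(cosh(S/(2a)) − 1) = 7.952343·(cosh(1.584753) − 1) = 12.258875
T_max/T_min = cosh(S/(2a)) = 2.541542

a=7.952 sag=12.259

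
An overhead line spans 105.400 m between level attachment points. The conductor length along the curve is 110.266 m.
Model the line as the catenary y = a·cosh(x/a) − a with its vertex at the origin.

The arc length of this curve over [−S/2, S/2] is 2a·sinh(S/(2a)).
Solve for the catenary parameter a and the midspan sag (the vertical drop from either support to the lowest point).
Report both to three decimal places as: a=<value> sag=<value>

a=100.817 sag=14.090

seed: a₀ = √(S³/(24(L−S))) = √(105.400³/(24·4.866)) = 100.131159
iter 1: u=0.526310  f(a)=+6.784e-02  f'(a)=-9.991e-02  a ← 100.131159 − (+6.784e-02/-9.991e-02) = 100.810167
iter 2: u=0.522765  f(a)=+6.963e-04  f'(a)=-9.787e-02  a ← 100.810167 − (+6.963e-04/-9.787e-02) = 100.817281
iter 3: u=0.522728  f(a)=+7.503e-08  f'(a)=-9.785e-02  a ← 100.817281 − (+7.503e-08/-9.785e-02) = 100.817282
iter 4: u=0.522728  f(a)=-1.421e-14  f'(a)=-9.785e-02  a ← 100.817282 − (-1.421e-14/-9.785e-02) = 100.817282
converged: |Δa| < 1e-12 after 4 iterations
sag = a·(cosh(S/(2a)) − 1) = 100.817282·(cosh(0.522728) − 1) = 14.090385
T_max/T_min = cosh(S/(2a)) = 1.139762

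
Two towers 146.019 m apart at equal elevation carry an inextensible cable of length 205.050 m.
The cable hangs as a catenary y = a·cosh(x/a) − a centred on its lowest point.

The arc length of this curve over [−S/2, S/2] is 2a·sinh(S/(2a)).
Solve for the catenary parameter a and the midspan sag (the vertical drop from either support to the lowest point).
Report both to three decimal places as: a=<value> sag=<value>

seed: a₀ = √(S³/(24(L−S))) = √(146.019³/(24·59.031)) = 46.877923
iter 1: u=1.557439  f(a)=+7.587e+00  f'(a)=-3.185e+00  a ← 46.877923 − (+7.587e+00/-3.185e+00) = 49.260222
iter 2: u=1.482119  f(a)=+6.167e-01  f'(a)=-2.686e+00  a ← 49.260222 − (+6.167e-01/-2.686e+00) = 49.489805
iter 3: u=1.475243  f(a)=+4.871e-03  f'(a)=-2.644e+00  a ← 49.489805 − (+4.871e-03/-2.644e+00) = 49.491647
iter 4: u=1.475188  f(a)=+3.093e-07  f'(a)=-2.644e+00  a ← 49.491647 − (+3.093e-07/-2.644e+00) = 49.491647
iter 5: u=1.475188  f(a)=+0.000e+00  f'(a)=-2.644e+00  a ← 49.491647 − (+0.000e+00/-2.644e+00) = 49.491647
converged: |Δa| < 1e-12 after 5 iterations
sag = a·(cosh(S/(2a)) − 1) = 49.491647·(cosh(1.475188) − 1) = 64.353857
T_max/T_min = cosh(S/(2a)) = 2.300297

a=49.492 sag=64.354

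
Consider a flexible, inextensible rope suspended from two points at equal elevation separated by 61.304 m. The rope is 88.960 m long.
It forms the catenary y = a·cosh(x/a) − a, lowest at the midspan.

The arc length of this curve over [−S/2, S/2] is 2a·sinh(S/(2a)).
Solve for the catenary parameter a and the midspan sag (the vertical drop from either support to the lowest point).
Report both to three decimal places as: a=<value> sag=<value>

seed: a₀ = √(S³/(24(L−S))) = √(61.304³/(24·27.656)) = 18.630861
iter 1: u=1.645227  f(a)=+3.993e+00  f'(a)=-3.854e+00  a ← 18.630861 − (+3.993e+00/-3.854e+00) = 19.667005
iter 2: u=1.558549  f(a)=+3.574e-01  f'(a)=-3.193e+00  a ← 19.667005 − (+3.574e-01/-3.193e+00) = 19.778937
iter 3: u=1.549729  f(a)=+3.483e-03  f'(a)=-3.131e+00  a ← 19.778937 − (+3.483e-03/-3.131e+00) = 19.780049
iter 4: u=1.549642  f(a)=+3.379e-07  f'(a)=-3.130e+00  a ← 19.780049 − (+3.379e-07/-3.130e+00) = 19.780049
iter 5: u=1.549642  f(a)=+1.421e-14  f'(a)=-3.130e+00  a ← 19.780049 − (+1.421e-14/-3.130e+00) = 19.780049
converged: |Δa| < 1e-12 after 5 iterations
sag = a·(cosh(S/(2a)) − 1) = 19.780049·(cosh(1.549642) − 1) = 28.899728
T_max/T_min = cosh(S/(2a)) = 2.461054

a=19.780 sag=28.900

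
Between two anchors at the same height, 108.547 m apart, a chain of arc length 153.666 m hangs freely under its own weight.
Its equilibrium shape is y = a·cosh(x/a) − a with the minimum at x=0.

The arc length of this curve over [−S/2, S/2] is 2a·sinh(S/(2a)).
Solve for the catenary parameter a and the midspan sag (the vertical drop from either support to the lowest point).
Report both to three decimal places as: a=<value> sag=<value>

seed: a₀ = √(S³/(24(L−S))) = √(108.547³/(24·45.119)) = 34.366981
iter 1: u=1.579234  f(a)=+5.972e+00  f'(a)=-3.342e+00  a ← 34.366981 − (+5.972e+00/-3.342e+00) = 36.154181
iter 2: u=1.501168  f(a)=+4.975e-01  f'(a)=-2.806e+00  a ← 36.154181 − (+4.975e-01/-2.806e+00) = 36.331468
iter 3: u=1.493843  f(a)=+4.145e-03  f'(a)=-2.760e+00  a ← 36.331468 − (+4.145e-03/-2.760e+00) = 36.332970
iter 4: u=1.493781  f(a)=+2.931e-07  f'(a)=-2.759e+00  a ← 36.332970 − (+2.931e-07/-2.759e+00) = 36.332970
iter 5: u=1.493781  f(a)=+0.000e+00  f'(a)=-2.759e+00  a ← 36.332970 − (+0.000e+00/-2.759e+00) = 36.332970
converged: |Δa| < 1e-12 after 5 iterations
sag = a·(cosh(S/(2a)) − 1) = 36.332970·(cosh(1.493781) − 1) = 48.657586
T_max/T_min = cosh(S/(2a)) = 2.339213

a=36.333 sag=48.658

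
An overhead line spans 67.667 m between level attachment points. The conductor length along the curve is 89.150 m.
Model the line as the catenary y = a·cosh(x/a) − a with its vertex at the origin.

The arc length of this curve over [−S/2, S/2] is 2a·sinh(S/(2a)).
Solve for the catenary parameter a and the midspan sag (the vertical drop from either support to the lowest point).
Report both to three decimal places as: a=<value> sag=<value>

seed: a₀ = √(S³/(24(L−S))) = √(67.667³/(24·21.483)) = 24.513894
iter 1: u=1.380176  f(a)=+2.141e+00  f'(a)=-2.110e+00  a ← 24.513894 − (+2.141e+00/-2.110e+00) = 25.528731
iter 2: u=1.325311  f(a)=+1.402e-01  f'(a)=-1.842e+00  a ← 25.528731 − (+1.402e-01/-1.842e+00) = 25.604815
iter 3: u=1.321373  f(a)=+6.934e-04  f'(a)=-1.824e+00  a ← 25.604815 − (+6.934e-04/-1.824e+00) = 25.605195
iter 4: u=1.321353  f(a)=+1.716e-08  f'(a)=-1.824e+00  a ← 25.605195 − (+1.716e-08/-1.824e+00) = 25.605195
iter 5: u=1.321353  f(a)=-1.421e-14  f'(a)=-1.824e+00  a ← 25.605195 − (-1.421e-14/-1.824e+00) = 25.605195
converged: |Δa| < 1e-12 after 5 iterations
sag = a·(cosh(S/(2a)) − 1) = 25.605195·(cosh(1.321353) − 1) = 25.800608
T_max/T_min = cosh(S/(2a)) = 2.007632

a=25.605 sag=25.801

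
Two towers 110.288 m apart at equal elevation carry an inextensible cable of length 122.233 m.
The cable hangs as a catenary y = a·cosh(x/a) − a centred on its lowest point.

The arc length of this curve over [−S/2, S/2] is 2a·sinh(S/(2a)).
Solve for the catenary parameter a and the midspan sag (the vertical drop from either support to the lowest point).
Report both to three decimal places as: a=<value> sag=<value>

seed: a₀ = √(S³/(24(L−S))) = √(110.288³/(24·11.945)) = 68.405921
iter 1: u=0.806129  f(a)=+3.942e-01  f'(a)=-3.725e-01  a ← 68.405921 − (+3.942e-01/-3.725e-01) = 69.464214
iter 2: u=0.793848  f(a)=+9.334e-03  f'(a)=-3.550e-01  a ← 69.464214 − (+9.334e-03/-3.550e-01) = 69.490505
iter 3: u=0.793547  f(a)=+5.515e-06  f'(a)=-3.546e-01  a ← 69.490505 − (+5.515e-06/-3.546e-01) = 69.490520
iter 4: u=0.793547  f(a)=+1.933e-12  f'(a)=-3.546e-01  a ← 69.490520 − (+1.933e-12/-3.546e-01) = 69.490520
converged: |Δa| < 1e-12 after 4 iterations
sag = a·(cosh(S/(2a)) − 1) = 69.490520·(cosh(0.793547) − 1) = 23.052221
T_max/T_min = cosh(S/(2a)) = 1.331732

a=69.491 sag=23.052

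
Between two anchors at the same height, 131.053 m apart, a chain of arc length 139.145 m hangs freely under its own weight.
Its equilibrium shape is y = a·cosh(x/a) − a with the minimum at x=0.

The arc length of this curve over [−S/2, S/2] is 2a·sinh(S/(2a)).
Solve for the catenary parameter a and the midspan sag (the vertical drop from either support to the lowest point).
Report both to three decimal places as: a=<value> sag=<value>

a=108.639 sag=20.368

seed: a₀ = √(S³/(24(L−S))) = √(131.053³/(24·8.092)) = 107.655666
iter 1: u=0.608667  f(a)=+1.512e-01  f'(a)=-1.560e-01  a ← 107.655666 − (+1.512e-01/-1.560e-01) = 108.625205
iter 2: u=0.603235  f(a)=+2.067e-03  f'(a)=-1.517e-01  a ← 108.625205 − (+2.067e-03/-1.517e-01) = 108.638829
iter 3: u=0.603159  f(a)=+3.982e-07  f'(a)=-1.517e-01  a ← 108.638829 − (+3.982e-07/-1.517e-01) = 108.638832
iter 4: u=0.603159  f(a)=+0.000e+00  f'(a)=-1.517e-01  a ← 108.638832 − (+0.000e+00/-1.517e-01) = 108.638832
converged: |Δa| < 1e-12 after 4 iterations
sag = a·(cosh(S/(2a)) − 1) = 108.638832·(cosh(0.603159) − 1) = 20.367868
T_max/T_min = cosh(S/(2a)) = 1.187482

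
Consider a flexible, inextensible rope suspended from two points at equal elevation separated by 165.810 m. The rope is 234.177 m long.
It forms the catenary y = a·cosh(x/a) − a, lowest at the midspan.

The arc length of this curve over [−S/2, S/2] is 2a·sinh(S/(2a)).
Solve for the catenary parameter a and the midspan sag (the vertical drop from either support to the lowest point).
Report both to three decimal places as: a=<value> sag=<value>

seed: a₀ = √(S³/(24(L−S))) = √(165.810³/(24·68.367)) = 52.709294
iter 1: u=1.572873  f(a)=+8.972e+00  f'(a)=-3.295e+00  a ← 52.709294 − (+8.972e+00/-3.295e+00) = 55.432113
iter 2: u=1.495613  f(a)=+7.421e-01  f'(a)=-2.771e+00  a ← 55.432113 − (+7.421e-01/-2.771e+00) = 55.699952
iter 3: u=1.488421  f(a)=+6.088e-03  f'(a)=-2.725e+00  a ← 55.699952 − (+6.088e-03/-2.725e+00) = 55.702186
iter 4: u=1.488362  f(a)=+4.172e-07  f'(a)=-2.725e+00  a ← 55.702186 − (+4.172e-07/-2.725e+00) = 55.702187
iter 5: u=1.488362  f(a)=-2.842e-14  f'(a)=-2.725e+00  a ← 55.702187 − (-2.842e-14/-2.725e+00) = 55.702187
converged: |Δa| < 1e-12 after 5 iterations
sag = a·(cosh(S/(2a)) − 1) = 55.702187·(cosh(1.488362) − 1) = 73.960647
T_max/T_min = cosh(S/(2a)) = 2.327787

a=55.702 sag=73.961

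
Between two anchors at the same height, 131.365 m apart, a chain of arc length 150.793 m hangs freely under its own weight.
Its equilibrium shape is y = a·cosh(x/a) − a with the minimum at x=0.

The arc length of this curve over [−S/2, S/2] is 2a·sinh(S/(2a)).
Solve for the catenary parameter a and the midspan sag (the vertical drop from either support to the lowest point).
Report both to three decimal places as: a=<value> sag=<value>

seed: a₀ = √(S³/(24(L−S))) = √(131.365³/(24·19.428)) = 69.726816
iter 1: u=0.941998  f(a)=+8.804e-01  f'(a)=-6.083e-01  a ← 69.726816 − (+8.804e-01/-6.083e-01) = 71.174154
iter 2: u=0.922842  f(a)=+2.816e-02  f'(a)=-5.700e-01  a ← 71.174154 − (+2.816e-02/-5.700e-01) = 71.223561
iter 3: u=0.922202  f(a)=+3.092e-05  f'(a)=-5.687e-01  a ← 71.223561 − (+3.092e-05/-5.687e-01) = 71.223615
iter 4: u=0.922201  f(a)=+3.732e-11  f'(a)=-5.687e-01  a ← 71.223615 − (+3.732e-11/-5.687e-01) = 71.223615
converged: |Δa| < 1e-12 after 4 iterations
sag = a·(cosh(S/(2a)) − 1) = 71.223615·(cosh(0.922201) − 1) = 32.494443
T_max/T_min = cosh(S/(2a)) = 1.456231

a=71.224 sag=32.494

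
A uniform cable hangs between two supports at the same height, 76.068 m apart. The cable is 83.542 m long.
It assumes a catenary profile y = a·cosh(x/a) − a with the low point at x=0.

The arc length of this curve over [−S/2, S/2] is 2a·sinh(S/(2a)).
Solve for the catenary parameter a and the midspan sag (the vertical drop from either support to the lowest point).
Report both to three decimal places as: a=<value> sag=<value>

seed: a₀ = √(S³/(24(L−S))) = √(76.068³/(24·7.474)) = 49.535988
iter 1: u=0.767805  f(a)=+2.234e-01  f'(a)=-3.199e-01  a ← 49.535988 − (+2.234e-01/-3.199e-01) = 50.234342
iter 2: u=0.757131  f(a)=+4.812e-03  f'(a)=-3.063e-01  a ← 50.234342 − (+4.812e-03/-3.063e-01) = 50.250054
iter 3: u=0.756895  f(a)=+2.342e-06  f'(a)=-3.060e-01  a ← 50.250054 − (+2.342e-06/-3.060e-01) = 50.250062
iter 4: u=0.756895  f(a)=+5.400e-13  f'(a)=-3.060e-01  a ← 50.250062 − (+5.400e-13/-3.060e-01) = 50.250062
converged: |Δa| < 1e-12 after 4 iterations
sag = a·(cosh(S/(2a)) − 1) = 50.250062·(cosh(0.756895) − 1) = 15.094296
T_max/T_min = cosh(S/(2a)) = 1.300384

a=50.250 sag=15.094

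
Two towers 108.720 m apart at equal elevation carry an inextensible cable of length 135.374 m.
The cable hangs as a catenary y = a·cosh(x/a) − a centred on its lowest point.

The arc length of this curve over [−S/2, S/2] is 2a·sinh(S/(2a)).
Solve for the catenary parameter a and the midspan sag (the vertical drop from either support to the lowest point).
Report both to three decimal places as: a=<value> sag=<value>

seed: a₀ = √(S³/(24(L−S))) = √(108.720³/(24·26.654)) = 44.820567
iter 1: u=1.212836  f(a)=+2.030e+00  f'(a)=-1.374e+00  a ← 44.820567 − (+2.030e+00/-1.374e+00) = 46.298583
iter 2: u=1.174118  f(a)=+1.048e-01  f'(a)=-1.235e+00  a ← 46.298583 − (+1.048e-01/-1.235e+00) = 46.383388
iter 3: u=1.171971  f(a)=+3.125e-04  f'(a)=-1.228e+00  a ← 46.383388 − (+3.125e-04/-1.228e+00) = 46.383642
iter 4: u=1.171965  f(a)=+2.798e-09  f'(a)=-1.228e+00  a ← 46.383642 − (+2.798e-09/-1.228e+00) = 46.383642
iter 5: u=1.171965  f(a)=-2.842e-14  f'(a)=-1.228e+00  a ← 46.383642 − (-2.842e-14/-1.228e+00) = 46.383642
converged: |Δa| < 1e-12 after 5 iterations
sag = a·(cosh(S/(2a)) − 1) = 46.383642·(cosh(1.171965) − 1) = 35.671048
T_max/T_min = cosh(S/(2a)) = 1.769044

a=46.384 sag=35.671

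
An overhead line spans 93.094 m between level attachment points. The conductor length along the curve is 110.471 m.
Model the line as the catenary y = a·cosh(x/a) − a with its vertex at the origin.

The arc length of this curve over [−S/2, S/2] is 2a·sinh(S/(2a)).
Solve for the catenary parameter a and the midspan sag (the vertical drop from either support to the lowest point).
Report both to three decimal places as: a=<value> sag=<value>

a=45.165 sag=26.185

seed: a₀ = √(S³/(24(L−S))) = √(93.094³/(24·17.377)) = 43.983473
iter 1: u=1.058284  f(a)=+9.994e-01  f'(a)=-8.823e-01  a ← 43.983473 − (+9.994e-01/-8.823e-01) = 45.116275
iter 2: u=1.031712  f(a)=+3.991e-02  f'(a)=-8.131e-01  a ← 45.116275 − (+3.991e-02/-8.131e-01) = 45.165364
iter 3: u=1.030591  f(a)=+6.952e-05  f'(a)=-8.102e-01  a ← 45.165364 − (+6.952e-05/-8.102e-01) = 45.165450
iter 4: u=1.030589  f(a)=+2.117e-10  f'(a)=-8.102e-01  a ← 45.165450 − (+2.117e-10/-8.102e-01) = 45.165450
iter 5: u=1.030589  f(a)=-1.421e-14  f'(a)=-8.102e-01  a ← 45.165450 − (-1.421e-14/-8.102e-01) = 45.165450
converged: |Δa| < 1e-12 after 5 iterations
sag = a·(cosh(S/(2a)) − 1) = 45.165450·(cosh(1.030589) − 1) = 26.184941
T_max/T_min = cosh(S/(2a)) = 1.579756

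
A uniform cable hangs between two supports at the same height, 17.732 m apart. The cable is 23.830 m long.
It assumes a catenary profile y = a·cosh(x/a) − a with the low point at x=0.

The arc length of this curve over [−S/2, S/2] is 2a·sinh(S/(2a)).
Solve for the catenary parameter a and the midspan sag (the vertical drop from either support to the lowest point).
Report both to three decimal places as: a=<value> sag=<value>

a=6.468 sag=7.089

seed: a₀ = √(S³/(24(L−S))) = √(17.732³/(24·6.098)) = 6.172161
iter 1: u=1.436450  f(a)=+6.609e-01  f'(a)=-2.415e+00  a ← 6.172161 − (+6.609e-01/-2.415e+00) = 6.445852
iter 2: u=1.375458  f(a)=+4.650e-02  f'(a)=-2.086e+00  a ← 6.445852 − (+4.650e-02/-2.086e+00) = 6.468145
iter 3: u=1.370718  f(a)=+2.688e-04  f'(a)=-2.062e+00  a ← 6.468145 − (+2.688e-04/-2.062e+00) = 6.468276
iter 4: u=1.370690  f(a)=+9.091e-09  f'(a)=-2.062e+00  a ← 6.468276 − (+9.091e-09/-2.062e+00) = 6.468276
iter 5: u=1.370690  f(a)=+0.000e+00  f'(a)=-2.062e+00  a ← 6.468276 − (+0.000e+00/-2.062e+00) = 6.468276
converged: |Δa| < 1e-12 after 5 iterations
sag = a·(cosh(S/(2a)) − 1) = 6.468276·(cosh(1.370690) − 1) = 7.089225
T_max/T_min = cosh(S/(2a)) = 2.095999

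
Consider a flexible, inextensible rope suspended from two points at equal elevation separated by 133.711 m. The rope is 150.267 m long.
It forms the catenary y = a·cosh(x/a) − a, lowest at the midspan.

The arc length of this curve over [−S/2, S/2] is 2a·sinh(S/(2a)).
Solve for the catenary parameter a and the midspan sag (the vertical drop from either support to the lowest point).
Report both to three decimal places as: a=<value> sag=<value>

a=78.967 sag=30.032

seed: a₀ = √(S³/(24(L−S))) = √(133.711³/(24·16.556)) = 77.565282
iter 1: u=0.861926  f(a)=+6.260e-01  f'(a)=-4.595e-01  a ← 77.565282 − (+6.260e-01/-4.595e-01) = 78.927701
iter 2: u=0.847047  f(a)=+1.687e-02  f'(a)=-4.350e-01  a ← 78.927701 − (+1.687e-02/-4.350e-01) = 78.966493
iter 3: u=0.846631  f(a)=+1.301e-05  f'(a)=-4.343e-01  a ← 78.966493 − (+1.301e-05/-4.343e-01) = 78.966522
iter 4: u=0.846631  f(a)=+7.759e-12  f'(a)=-4.343e-01  a ← 78.966522 − (+7.759e-12/-4.343e-01) = 78.966522
converged: |Δa| < 1e-12 after 4 iterations
sag = a·(cosh(S/(2a)) − 1) = 78.966522·(cosh(0.846631) − 1) = 30.032351
T_max/T_min = cosh(S/(2a)) = 1.380318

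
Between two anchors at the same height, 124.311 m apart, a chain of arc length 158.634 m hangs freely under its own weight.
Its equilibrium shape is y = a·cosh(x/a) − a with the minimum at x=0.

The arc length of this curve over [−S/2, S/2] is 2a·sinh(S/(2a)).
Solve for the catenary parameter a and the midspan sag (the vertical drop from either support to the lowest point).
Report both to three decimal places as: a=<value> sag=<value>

a=50.176 sag=43.679

seed: a₀ = √(S³/(24(L−S))) = √(124.311³/(24·34.323)) = 48.290989
iter 1: u=1.287103  f(a)=+2.958e+00  f'(a)=-1.671e+00  a ← 48.290989 − (+2.958e+00/-1.671e+00) = 50.060673
iter 2: u=1.241603  f(a)=+1.704e-01  f'(a)=-1.484e+00  a ← 50.060673 − (+1.704e-01/-1.484e+00) = 50.175484
iter 3: u=1.238762  f(a)=+6.416e-04  f'(a)=-1.473e+00  a ← 50.175484 − (+6.416e-04/-1.473e+00) = 50.175920
iter 4: u=1.238752  f(a)=+9.177e-09  f'(a)=-1.473e+00  a ← 50.175920 − (+9.177e-09/-1.473e+00) = 50.175920
iter 5: u=1.238752  f(a)=+0.000e+00  f'(a)=-1.473e+00  a ← 50.175920 − (+0.000e+00/-1.473e+00) = 50.175920
converged: |Δa| < 1e-12 after 5 iterations
sag = a·(cosh(S/(2a)) − 1) = 50.175920·(cosh(1.238752) − 1) = 43.679338
T_max/T_min = cosh(S/(2a)) = 1.870524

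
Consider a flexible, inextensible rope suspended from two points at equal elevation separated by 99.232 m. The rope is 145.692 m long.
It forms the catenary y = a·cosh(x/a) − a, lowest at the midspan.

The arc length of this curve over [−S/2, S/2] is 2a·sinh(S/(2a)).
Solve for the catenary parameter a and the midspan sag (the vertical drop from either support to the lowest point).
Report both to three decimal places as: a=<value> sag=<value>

a=31.492 sag=47.870

seed: a₀ = √(S³/(24(L−S))) = √(99.232³/(24·46.460)) = 29.602773
iter 1: u=1.676059  f(a)=+6.980e+00  f'(a)=-4.114e+00  a ← 29.602773 − (+6.980e+00/-4.114e+00) = 31.299383
iter 2: u=1.585207  f(a)=+6.450e-01  f'(a)=-3.386e+00  a ← 31.299383 − (+6.450e-01/-3.386e+00) = 31.489892
iter 3: u=1.575617  f(a)=+6.747e-03  f'(a)=-3.315e+00  a ← 31.489892 − (+6.747e-03/-3.315e+00) = 31.491927
iter 4: u=1.575515  f(a)=+7.553e-07  f'(a)=-3.314e+00  a ← 31.491927 − (+7.553e-07/-3.314e+00) = 31.491928
iter 5: u=1.575515  f(a)=+0.000e+00  f'(a)=-3.314e+00  a ← 31.491928 − (+0.000e+00/-3.314e+00) = 31.491928
converged: |Δa| < 1e-12 after 5 iterations
sag = a·(cosh(S/(2a)) − 1) = 31.491928·(cosh(1.575515) − 1) = 47.869784
T_max/T_min = cosh(S/(2a)) = 2.520065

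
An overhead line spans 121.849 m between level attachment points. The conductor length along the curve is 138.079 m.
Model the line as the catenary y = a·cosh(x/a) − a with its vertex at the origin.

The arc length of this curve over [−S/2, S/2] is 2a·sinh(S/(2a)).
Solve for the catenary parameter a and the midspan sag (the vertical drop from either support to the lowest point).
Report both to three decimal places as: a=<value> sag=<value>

a=69.472 sag=28.471

seed: a₀ = √(S³/(24(L−S))) = √(121.849³/(24·16.230)) = 68.150347
iter 1: u=0.893972  f(a)=+6.610e-01  f'(a)=-5.155e-01  a ← 68.150347 − (+6.610e-01/-5.155e-01) = 69.432712
iter 2: u=0.877461  f(a)=+1.912e-02  f'(a)=-4.860e-01  a ← 69.432712 − (+1.912e-02/-4.860e-01) = 69.472048
iter 3: u=0.876964  f(a)=+1.705e-05  f'(a)=-4.852e-01  a ← 69.472048 − (+1.705e-05/-4.852e-01) = 69.472083
iter 4: u=0.876964  f(a)=+1.359e-11  f'(a)=-4.852e-01  a ← 69.472083 − (+1.359e-11/-4.852e-01) = 69.472083
converged: |Δa| < 1e-12 after 4 iterations
sag = a·(cosh(S/(2a)) − 1) = 69.472083·(cosh(0.876964) − 1) = 28.470874
T_max/T_min = cosh(S/(2a)) = 1.409817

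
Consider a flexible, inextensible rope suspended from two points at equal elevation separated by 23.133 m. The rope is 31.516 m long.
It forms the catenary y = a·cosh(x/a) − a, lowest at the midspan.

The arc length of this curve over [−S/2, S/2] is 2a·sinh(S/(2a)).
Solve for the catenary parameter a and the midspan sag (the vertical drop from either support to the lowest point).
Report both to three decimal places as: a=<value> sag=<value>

seed: a₀ = √(S³/(24(L−S))) = √(23.133³/(24·8.383)) = 7.844090
iter 1: u=1.474550  f(a)=+9.600e-01  f'(a)=-2.640e+00  a ← 7.844090 − (+9.600e-01/-2.640e+00) = 8.207762
iter 2: u=1.409215  f(a)=+7.080e-02  f'(a)=-2.263e+00  a ← 8.207762 − (+7.080e-02/-2.263e+00) = 8.239040
iter 3: u=1.403865  f(a)=+4.529e-04  f'(a)=-2.235e+00  a ← 8.239040 − (+4.529e-04/-2.235e+00) = 8.239243
iter 4: u=1.403830  f(a)=+1.879e-08  f'(a)=-2.234e+00  a ← 8.239243 − (+1.879e-08/-2.234e+00) = 8.239243
iter 5: u=1.403830  f(a)=-3.553e-15  f'(a)=-2.234e+00  a ← 8.239243 − (-3.553e-15/-2.234e+00) = 8.239243
converged: |Δa| < 1e-12 after 5 iterations
sag = a·(cosh(S/(2a)) − 1) = 8.239243·(cosh(1.403830) − 1) = 9.542762
T_max/T_min = cosh(S/(2a)) = 2.158209

a=8.239 sag=9.543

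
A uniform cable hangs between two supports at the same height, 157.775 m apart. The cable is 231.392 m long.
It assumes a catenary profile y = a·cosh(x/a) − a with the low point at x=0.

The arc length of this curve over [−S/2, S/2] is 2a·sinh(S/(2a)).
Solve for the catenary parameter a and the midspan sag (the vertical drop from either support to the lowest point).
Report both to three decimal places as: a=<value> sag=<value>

seed: a₀ = √(S³/(24(L−S))) = √(157.775³/(24·73.617)) = 47.147927
iter 1: u=1.673191  f(a)=+1.102e+01  f'(a)=-4.089e+00  a ← 47.147927 − (+1.102e+01/-4.089e+00) = 49.842636
iter 2: u=1.582731  f(a)=+1.015e+00  f'(a)=-3.367e+00  a ← 49.842636 − (+1.015e+00/-3.367e+00) = 50.144141
iter 3: u=1.573215  f(a)=+1.055e-02  f'(a)=-3.298e+00  a ← 50.144141 − (+1.055e-02/-3.298e+00) = 50.147341
iter 4: u=1.573114  f(a)=+1.166e-06  f'(a)=-3.297e+00  a ← 50.147341 − (+1.166e-06/-3.297e+00) = 50.147341
iter 5: u=1.573114  f(a)=-2.842e-14  f'(a)=-3.297e+00  a ← 50.147341 − (-2.842e-14/-3.297e+00) = 50.147341
converged: |Δa| < 1e-12 after 5 iterations
sag = a·(cosh(S/(2a)) − 1) = 50.147341·(cosh(1.573114) − 1) = 75.949131
T_max/T_min = cosh(S/(2a)) = 2.514520

a=50.147 sag=75.949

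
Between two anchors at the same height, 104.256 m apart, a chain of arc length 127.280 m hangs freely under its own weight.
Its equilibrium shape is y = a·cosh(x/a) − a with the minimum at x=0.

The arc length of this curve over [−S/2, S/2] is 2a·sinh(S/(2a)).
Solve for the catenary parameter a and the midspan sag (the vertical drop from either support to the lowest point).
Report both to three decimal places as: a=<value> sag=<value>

a=46.715 sag=32.230

seed: a₀ = √(S³/(24(L−S))) = √(104.256³/(24·23.024)) = 45.285126
iter 1: u=1.151106  f(a)=+1.574e+00  f'(a)=-1.158e+00  a ← 45.285126 − (+1.574e+00/-1.158e+00) = 46.644585
iter 2: u=1.117557  f(a)=+7.368e-02  f'(a)=-1.052e+00  a ← 46.644585 − (+7.368e-02/-1.052e+00) = 46.714620
iter 3: u=1.115882  f(a)=+1.789e-04  f'(a)=-1.047e+00  a ← 46.714620 − (+1.789e-04/-1.047e+00) = 46.714790
iter 4: u=1.115878  f(a)=+1.060e-09  f'(a)=-1.047e+00  a ← 46.714790 − (+1.060e-09/-1.047e+00) = 46.714790
iter 5: u=1.115878  f(a)=+2.842e-14  f'(a)=-1.047e+00  a ← 46.714790 − (+2.842e-14/-1.047e+00) = 46.714790
converged: |Δa| < 1e-12 after 5 iterations
sag = a·(cosh(S/(2a)) − 1) = 46.714790·(cosh(1.115878) − 1) = 32.230262
T_max/T_min = cosh(S/(2a)) = 1.689937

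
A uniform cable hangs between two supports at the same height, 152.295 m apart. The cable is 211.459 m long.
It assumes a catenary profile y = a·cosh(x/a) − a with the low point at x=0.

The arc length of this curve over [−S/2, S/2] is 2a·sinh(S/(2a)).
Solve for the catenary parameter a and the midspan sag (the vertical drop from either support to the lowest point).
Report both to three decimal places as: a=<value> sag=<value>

a=52.557 sag=65.515

seed: a₀ = √(S³/(24(L−S))) = √(152.295³/(24·59.164)) = 49.876283
iter 1: u=1.526728  f(a)=+7.291e+00  f'(a)=-2.973e+00  a ← 49.876283 − (+7.291e+00/-2.973e+00) = 52.328141
iter 2: u=1.455192  f(a)=+5.721e-01  f'(a)=-2.524e+00  a ← 52.328141 − (+5.721e-01/-2.524e+00) = 52.554835
iter 3: u=1.448915  f(a)=+4.185e-03  f'(a)=-2.487e+00  a ← 52.554835 − (+4.185e-03/-2.487e+00) = 52.556518
iter 4: u=1.448869  f(a)=+2.276e-07  f'(a)=-2.486e+00  a ← 52.556518 − (+2.276e-07/-2.486e+00) = 52.556518
iter 5: u=1.448869  f(a)=-5.684e-14  f'(a)=-2.486e+00  a ← 52.556518 − (-5.684e-14/-2.486e+00) = 52.556518
converged: |Δa| < 1e-12 after 5 iterations
sag = a·(cosh(S/(2a)) − 1) = 52.556518·(cosh(1.448869) − 1) = 65.515133
T_max/T_min = cosh(S/(2a)) = 2.246565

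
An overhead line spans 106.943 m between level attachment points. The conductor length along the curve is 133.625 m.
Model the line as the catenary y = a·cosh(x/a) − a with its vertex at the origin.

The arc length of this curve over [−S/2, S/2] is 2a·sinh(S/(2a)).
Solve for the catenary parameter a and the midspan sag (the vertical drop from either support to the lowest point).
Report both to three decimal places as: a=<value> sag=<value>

a=45.253 sag=35.442

seed: a₀ = √(S³/(24(L−S))) = √(106.943³/(24·26.682)) = 43.703250
iter 1: u=1.223513  f(a)=+2.070e+00  f'(a)=-1.414e+00  a ← 43.703250 − (+2.070e+00/-1.414e+00) = 45.167160
iter 2: u=1.183858  f(a)=+1.085e-01  f'(a)=-1.269e+00  a ← 45.167160 − (+1.085e-01/-1.269e+00) = 45.252689
iter 3: u=1.181620  f(a)=+3.351e-04  f'(a)=-1.261e+00  a ← 45.252689 − (+3.351e-04/-1.261e+00) = 45.252955
iter 4: u=1.181613  f(a)=+3.215e-09  f'(a)=-1.261e+00  a ← 45.252955 − (+3.215e-09/-1.261e+00) = 45.252955
iter 5: u=1.181613  f(a)=+0.000e+00  f'(a)=-1.261e+00  a ← 45.252955 − (+0.000e+00/-1.261e+00) = 45.252955
converged: |Δa| < 1e-12 after 5 iterations
sag = a·(cosh(S/(2a)) − 1) = 45.252955·(cosh(1.181613) − 1) = 35.442399
T_max/T_min = cosh(S/(2a)) = 1.783206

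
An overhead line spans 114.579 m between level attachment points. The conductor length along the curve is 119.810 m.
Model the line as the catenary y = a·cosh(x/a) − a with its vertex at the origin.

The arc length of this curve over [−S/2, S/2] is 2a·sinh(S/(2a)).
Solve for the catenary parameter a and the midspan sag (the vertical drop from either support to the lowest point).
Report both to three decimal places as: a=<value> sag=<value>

seed: a₀ = √(S³/(24(L−S))) = √(114.579³/(24·5.231)) = 109.461038
iter 1: u=0.523378  f(a)=+7.211e-02  f'(a)=-9.822e-02  a ← 109.461038 − (+7.211e-02/-9.822e-02) = 110.195237
iter 2: u=0.519891  f(a)=+7.320e-04  f'(a)=-9.624e-02  a ← 110.195237 − (+7.320e-04/-9.624e-02) = 110.202844
iter 3: u=0.519855  f(a)=+7.714e-08  f'(a)=-9.622e-02  a ← 110.202844 − (+7.714e-08/-9.622e-02) = 110.202845
iter 4: u=0.519855  f(a)=-1.421e-14  f'(a)=-9.622e-02  a ← 110.202845 − (-1.421e-14/-9.622e-02) = 110.202845
converged: |Δa| < 1e-12 after 4 iterations
sag = a·(cosh(S/(2a)) − 1) = 110.202845·(cosh(0.519855) − 1) = 15.229512
T_max/T_min = cosh(S/(2a)) = 1.138195

a=110.203 sag=15.230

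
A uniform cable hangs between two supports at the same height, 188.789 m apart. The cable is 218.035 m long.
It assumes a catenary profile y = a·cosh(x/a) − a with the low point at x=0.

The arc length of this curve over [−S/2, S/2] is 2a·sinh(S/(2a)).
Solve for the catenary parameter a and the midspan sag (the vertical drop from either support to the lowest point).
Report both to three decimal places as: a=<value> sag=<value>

seed: a₀ = √(S³/(24(L−S))) = √(188.789³/(24·29.246)) = 97.909802
iter 1: u=0.964097  f(a)=+1.390e+00  f'(a)=-6.548e-01  a ← 97.909802 − (+1.390e+00/-6.548e-01) = 100.032024
iter 2: u=0.943643  f(a)=+4.647e-02  f'(a)=-6.117e-01  a ← 100.032024 − (+4.647e-02/-6.117e-01) = 100.107989
iter 3: u=0.942927  f(a)=+5.594e-05  f'(a)=-6.102e-01  a ← 100.107989 − (+5.594e-05/-6.102e-01) = 100.108081
iter 4: u=0.942926  f(a)=+8.129e-11  f'(a)=-6.102e-01  a ← 100.108081 − (+8.129e-11/-6.102e-01) = 100.108081
iter 5: u=0.942926  f(a)=+2.842e-14  f'(a)=-6.102e-01  a ← 100.108081 − (+2.842e-14/-6.102e-01) = 100.108081
converged: |Δa| < 1e-12 after 5 iterations
sag = a·(cosh(S/(2a)) − 1) = 100.108081·(cosh(0.942926) − 1) = 47.900173
T_max/T_min = cosh(S/(2a)) = 1.478485

a=100.108 sag=47.900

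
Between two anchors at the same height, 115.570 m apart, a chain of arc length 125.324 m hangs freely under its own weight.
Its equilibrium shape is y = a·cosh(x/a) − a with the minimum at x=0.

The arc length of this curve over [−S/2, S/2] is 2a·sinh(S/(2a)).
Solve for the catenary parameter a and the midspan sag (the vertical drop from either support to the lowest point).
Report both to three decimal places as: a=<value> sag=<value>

a=82.211 sag=21.158

seed: a₀ = √(S³/(24(L−S))) = √(115.570³/(24·9.754)) = 81.202738
iter 1: u=0.711614  f(a)=+2.500e-01  f'(a)=-2.526e-01  a ← 81.202738 − (+2.500e-01/-2.526e-01) = 82.192214
iter 2: u=0.703047  f(a)=+4.642e-03  f'(a)=-2.433e-01  a ← 82.192214 − (+4.642e-03/-2.433e-01) = 82.211294
iter 3: u=0.702884  f(a)=+1.668e-06  f'(a)=-2.431e-01  a ← 82.211294 − (+1.668e-06/-2.431e-01) = 82.211300
iter 4: u=0.702884  f(a)=+1.990e-13  f'(a)=-2.431e-01  a ← 82.211300 − (+1.990e-13/-2.431e-01) = 82.211300
converged: |Δa| < 1e-12 after 4 iterations
sag = a·(cosh(S/(2a)) − 1) = 82.211300·(cosh(0.702884) − 1) = 21.158058
T_max/T_min = cosh(S/(2a)) = 1.257362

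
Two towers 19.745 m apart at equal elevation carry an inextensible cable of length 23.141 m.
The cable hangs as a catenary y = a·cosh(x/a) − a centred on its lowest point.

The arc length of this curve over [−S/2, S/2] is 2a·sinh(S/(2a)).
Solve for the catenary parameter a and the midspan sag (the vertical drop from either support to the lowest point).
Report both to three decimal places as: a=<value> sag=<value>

a=9.960 sag=5.307

seed: a₀ = √(S³/(24(L−S))) = √(19.745³/(24·3.396)) = 9.718433
iter 1: u=1.015853  f(a)=+1.796e-01  f'(a)=-7.737e-01  a ← 9.718433 − (+1.796e-01/-7.737e-01) = 9.950554
iter 2: u=0.992156  f(a)=+6.636e-03  f'(a)=-7.175e-01  a ← 9.950554 − (+6.636e-03/-7.175e-01) = 9.959803
iter 3: u=0.991235  f(a)=+9.829e-06  f'(a)=-7.154e-01  a ← 9.959803 − (+9.829e-06/-7.154e-01) = 9.959816
iter 4: u=0.991233  f(a)=+2.163e-11  f'(a)=-7.154e-01  a ← 9.959816 − (+2.163e-11/-7.154e-01) = 9.959816
iter 5: u=0.991233  f(a)=+3.553e-15  f'(a)=-7.154e-01  a ← 9.959816 − (+3.553e-15/-7.154e-01) = 9.959816
converged: |Δa| < 1e-12 after 5 iterations
sag = a·(cosh(S/(2a)) − 1) = 9.959816·(cosh(0.991233) − 1) = 5.306958
T_max/T_min = cosh(S/(2a)) = 1.532837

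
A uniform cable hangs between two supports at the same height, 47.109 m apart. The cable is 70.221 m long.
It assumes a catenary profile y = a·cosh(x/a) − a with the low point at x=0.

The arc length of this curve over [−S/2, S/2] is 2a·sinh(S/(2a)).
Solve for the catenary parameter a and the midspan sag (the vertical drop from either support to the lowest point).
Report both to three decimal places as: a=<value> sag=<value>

a=14.643 sag=23.399

seed: a₀ = √(S³/(24(L−S))) = √(47.109³/(24·23.112)) = 13.728764
iter 1: u=1.715704  f(a)=+3.650e+00  f'(a)=-4.468e+00  a ← 13.728764 − (+3.650e+00/-4.468e+00) = 14.545684
iter 2: u=1.619346  f(a)=+3.512e-01  f'(a)=-3.646e+00  a ← 14.545684 − (+3.512e-01/-3.646e+00) = 14.641994
iter 3: u=1.608695  f(a)=+4.014e-03  f'(a)=-3.563e+00  a ← 14.641994 − (+4.014e-03/-3.563e+00) = 14.643120
iter 4: u=1.608571  f(a)=+5.379e-07  f'(a)=-3.562e+00  a ← 14.643120 − (+5.379e-07/-3.562e+00) = 14.643120
iter 5: u=1.608571  f(a)=+2.842e-14  f'(a)=-3.562e+00  a ← 14.643120 − (+2.842e-14/-3.562e+00) = 14.643120
converged: |Δa| < 1e-12 after 5 iterations
sag = a·(cosh(S/(2a)) − 1) = 14.643120·(cosh(1.608571) − 1) = 23.398543
T_max/T_min = cosh(S/(2a)) = 2.597921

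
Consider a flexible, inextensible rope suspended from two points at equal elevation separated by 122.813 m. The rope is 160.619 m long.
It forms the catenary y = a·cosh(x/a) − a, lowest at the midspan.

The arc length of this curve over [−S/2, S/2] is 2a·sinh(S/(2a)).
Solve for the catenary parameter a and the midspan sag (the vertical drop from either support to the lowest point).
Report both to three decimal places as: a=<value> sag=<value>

a=47.138 sag=45.984

seed: a₀ = √(S³/(24(L−S))) = √(122.813³/(24·37.806)) = 45.183568
iter 1: u=1.359045  f(a)=+3.649e+00  f'(a)=-2.004e+00  a ← 45.183568 − (+3.649e+00/-2.004e+00) = 47.004733
iter 2: u=1.306390  f(a)=+2.322e-01  f'(a)=-1.756e+00  a ← 47.004733 − (+2.322e-01/-1.756e+00) = 47.136971
iter 3: u=1.302725  f(a)=+1.082e-03  f'(a)=-1.740e+00  a ← 47.136971 − (+1.082e-03/-1.740e+00) = 47.137593
iter 4: u=1.302708  f(a)=+2.372e-08  f'(a)=-1.740e+00  a ← 47.137593 − (+2.372e-08/-1.740e+00) = 47.137593
iter 5: u=1.302708  f(a)=+0.000e+00  f'(a)=-1.740e+00  a ← 47.137593 − (+0.000e+00/-1.740e+00) = 47.137593
converged: |Δa| < 1e-12 after 5 iterations
sag = a·(cosh(S/(2a)) − 1) = 47.137593·(cosh(1.302708) − 1) = 45.983664
T_max/T_min = cosh(S/(2a)) = 1.975520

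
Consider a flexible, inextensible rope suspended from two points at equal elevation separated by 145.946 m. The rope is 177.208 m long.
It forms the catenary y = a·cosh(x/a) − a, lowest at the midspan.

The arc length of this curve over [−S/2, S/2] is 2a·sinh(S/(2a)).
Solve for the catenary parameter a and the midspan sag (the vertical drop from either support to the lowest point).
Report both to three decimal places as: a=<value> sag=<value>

a=66.342 sag=44.346

seed: a₀ = √(S³/(24(L−S))) = √(145.946³/(24·31.262)) = 64.368634
iter 1: u=1.133673  f(a)=+2.072e+00  f'(a)=-1.102e+00  a ← 64.368634 − (+2.072e+00/-1.102e+00) = 66.248317
iter 2: u=1.101507  f(a)=+9.420e-02  f'(a)=-1.004e+00  a ← 66.248317 − (+9.420e-02/-1.004e+00) = 66.342155
iter 3: u=1.099949  f(a)=+2.154e-04  f'(a)=-9.993e-01  a ← 66.342155 − (+2.154e-04/-9.993e-01) = 66.342371
iter 4: u=1.099946  f(a)=+1.131e-09  f'(a)=-9.993e-01  a ← 66.342371 − (+1.131e-09/-9.993e-01) = 66.342371
iter 5: u=1.099946  f(a)=-5.684e-14  f'(a)=-9.993e-01  a ← 66.342371 − (-5.684e-14/-9.993e-01) = 66.342371
converged: |Δa| < 1e-12 after 5 iterations
sag = a·(cosh(S/(2a)) − 1) = 66.342371·(cosh(1.099946) − 1) = 44.346287
T_max/T_min = cosh(S/(2a)) = 1.668446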